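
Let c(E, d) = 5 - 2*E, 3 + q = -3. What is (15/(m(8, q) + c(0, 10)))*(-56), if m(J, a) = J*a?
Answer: 840/43 ≈ 19.535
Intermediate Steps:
q = -6 (q = -3 - 3 = -6)
(15/(m(8, q) + c(0, 10)))*(-56) = (15/(8*(-6) + (5 - 2*0)))*(-56) = (15/(-48 + (5 + 0)))*(-56) = (15/(-48 + 5))*(-56) = (15/(-43))*(-56) = -1/43*15*(-56) = -15/43*(-56) = 840/43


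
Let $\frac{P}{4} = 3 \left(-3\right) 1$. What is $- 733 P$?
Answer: $26388$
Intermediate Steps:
$P = -36$ ($P = 4 \cdot 3 \left(-3\right) 1 = 4 \left(\left(-9\right) 1\right) = 4 \left(-9\right) = -36$)
$- 733 P = \left(-733\right) \left(-36\right) = 26388$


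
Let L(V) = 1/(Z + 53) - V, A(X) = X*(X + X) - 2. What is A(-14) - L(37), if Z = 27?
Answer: 34159/80 ≈ 426.99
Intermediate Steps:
A(X) = -2 + 2*X**2 (A(X) = X*(2*X) - 2 = 2*X**2 - 2 = -2 + 2*X**2)
L(V) = 1/80 - V (L(V) = 1/(27 + 53) - V = 1/80 - V)
A(-14) - L(37) = (-2 + 2*(-14)**2) - (1/80 - 1*37) = (-2 + 2*196) - (1/80 - 37) = (-2 + 392) - 1*(-2959/80) = 390 + 2959/80 = 34159/80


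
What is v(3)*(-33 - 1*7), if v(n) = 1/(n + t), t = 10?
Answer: -40/13 ≈ -3.0769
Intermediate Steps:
v(n) = 1/(10 + n) (v(n) = 1/(n + 10) = 1/(10 + n))
v(3)*(-33 - 1*7) = (-33 - 1*7)/(10 + 3) = (-33 - 7)/13 = (1/13)*(-40) = -40/13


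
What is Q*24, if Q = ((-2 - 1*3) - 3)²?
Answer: 1536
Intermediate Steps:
Q = 64 (Q = ((-2 - 3) - 3)² = (-5 - 3)² = (-8)² = 64)
Q*24 = 64*24 = 1536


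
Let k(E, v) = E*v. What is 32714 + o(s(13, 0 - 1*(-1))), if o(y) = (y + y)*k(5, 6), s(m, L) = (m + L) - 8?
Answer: 33074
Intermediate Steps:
s(m, L) = -8 + L + m (s(m, L) = (L + m) - 8 = -8 + L + m)
o(y) = 60*y (o(y) = (y + y)*(5*6) = (2*y)*30 = 60*y)
32714 + o(s(13, 0 - 1*(-1))) = 32714 + 60*(-8 + (0 - 1*(-1)) + 13) = 32714 + 60*(-8 + (0 + 1) + 13) = 32714 + 60*(-8 + 1 + 13) = 32714 + 60*6 = 32714 + 360 = 33074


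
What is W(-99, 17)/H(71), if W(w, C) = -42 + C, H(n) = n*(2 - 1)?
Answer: -25/71 ≈ -0.35211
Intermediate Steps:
H(n) = n (H(n) = n*1 = n)
W(-99, 17)/H(71) = (-42 + 17)/71 = -25*1/71 = -25/71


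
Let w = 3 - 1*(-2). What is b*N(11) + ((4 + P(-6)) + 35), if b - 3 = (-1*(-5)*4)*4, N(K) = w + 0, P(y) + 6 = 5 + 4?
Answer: 457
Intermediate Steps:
w = 5 (w = 3 + 2 = 5)
P(y) = 3 (P(y) = -6 + (5 + 4) = -6 + 9 = 3)
N(K) = 5 (N(K) = 5 + 0 = 5)
b = 83 (b = 3 + (-1*(-5)*4)*4 = 3 + (5*4)*4 = 3 + 20*4 = 3 + 80 = 83)
b*N(11) + ((4 + P(-6)) + 35) = 83*5 + ((4 + 3) + 35) = 415 + (7 + 35) = 415 + 42 = 457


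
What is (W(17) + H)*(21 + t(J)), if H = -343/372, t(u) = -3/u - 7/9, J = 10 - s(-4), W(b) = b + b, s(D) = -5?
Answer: 2217361/3348 ≈ 662.29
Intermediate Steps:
W(b) = 2*b
J = 15 (J = 10 - 1*(-5) = 10 + 5 = 15)
t(u) = -7/9 - 3/u (t(u) = -3/u - 7*⅑ = -3/u - 7/9 = -7/9 - 3/u)
H = -343/372 (H = -343*1/372 = -343/372 ≈ -0.92204)
(W(17) + H)*(21 + t(J)) = (2*17 - 343/372)*(21 + (-7/9 - 3/15)) = (34 - 343/372)*(21 + (-7/9 - 3*1/15)) = 12305*(21 + (-7/9 - ⅕))/372 = 12305*(21 - 44/45)/372 = (12305/372)*(901/45) = 2217361/3348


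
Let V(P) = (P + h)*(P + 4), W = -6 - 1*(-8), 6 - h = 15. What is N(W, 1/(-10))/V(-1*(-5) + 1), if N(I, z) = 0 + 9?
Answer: -3/10 ≈ -0.30000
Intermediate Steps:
h = -9 (h = 6 - 1*15 = 6 - 15 = -9)
W = 2 (W = -6 + 8 = 2)
V(P) = (-9 + P)*(4 + P) (V(P) = (P - 9)*(P + 4) = (-9 + P)*(4 + P))
N(I, z) = 9
N(W, 1/(-10))/V(-1*(-5) + 1) = 9/(-36 + (-1*(-5) + 1)² - 5*(-1*(-5) + 1)) = 9/(-36 + (5 + 1)² - 5*(5 + 1)) = 9/(-36 + 6² - 5*6) = 9/(-36 + 36 - 30) = 9/(-30) = 9*(-1/30) = -3/10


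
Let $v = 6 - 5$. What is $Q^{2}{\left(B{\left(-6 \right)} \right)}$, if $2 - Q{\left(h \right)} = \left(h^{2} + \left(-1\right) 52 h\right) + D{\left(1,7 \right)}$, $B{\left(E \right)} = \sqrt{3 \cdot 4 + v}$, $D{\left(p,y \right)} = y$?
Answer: $35476 - 1872 \sqrt{13} \approx 28726.0$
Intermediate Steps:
$v = 1$
$B{\left(E \right)} = \sqrt{13}$ ($B{\left(E \right)} = \sqrt{3 \cdot 4 + 1} = \sqrt{12 + 1} = \sqrt{13}$)
$Q{\left(h \right)} = -5 - h^{2} + 52 h$ ($Q{\left(h \right)} = 2 - \left(\left(h^{2} + \left(-1\right) 52 h\right) + 7\right) = 2 - \left(\left(h^{2} - 52 h\right) + 7\right) = 2 - \left(7 + h^{2} - 52 h\right) = -5 - h^{2} + 52 h$)
$Q^{2}{\left(B{\left(-6 \right)} \right)} = \left(-5 - \left(\sqrt{13}\right)^{2} + 52 \sqrt{13}\right)^{2} = \left(-5 - 13 + 52 \sqrt{13}\right)^{2} = \left(-18 + 52 \sqrt{13}\right)^{2}$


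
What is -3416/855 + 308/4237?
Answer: -747908/190665 ≈ -3.9226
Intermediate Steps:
-3416/855 + 308/4237 = -747908/190665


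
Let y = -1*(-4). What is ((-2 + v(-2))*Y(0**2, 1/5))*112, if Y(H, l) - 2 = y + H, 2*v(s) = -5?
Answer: -3024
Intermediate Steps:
v(s) = -5/2 (v(s) = (1/2)*(-5) = -5/2)
y = 4
Y(H, l) = 6 + H (Y(H, l) = 2 + (4 + H) = 6 + H)
((-2 + v(-2))*Y(0**2, 1/5))*112 = ((-2 - 5/2)*(6 + 0**2))*112 = -9*(6 + 0)/2*112 = -9/2*6*112 = -27*112 = -3024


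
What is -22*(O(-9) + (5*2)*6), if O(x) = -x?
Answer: -1518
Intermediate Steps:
-22*(O(-9) + (5*2)*6) = -22*(-1*(-9) + (5*2)*6) = -22*(9 + 10*6) = -22*(9 + 60) = -22*69 = -1518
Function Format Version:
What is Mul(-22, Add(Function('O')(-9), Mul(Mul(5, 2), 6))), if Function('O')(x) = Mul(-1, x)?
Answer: -1518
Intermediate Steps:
Mul(-22, Add(Function('O')(-9), Mul(Mul(5, 2), 6))) = Mul(-22, Add(Mul(-1, -9), Mul(Mul(5, 2), 6))) = Mul(-22, Add(9, Mul(10, 6))) = Mul(-22, Add(9, 60)) = Mul(-22, 69) = -1518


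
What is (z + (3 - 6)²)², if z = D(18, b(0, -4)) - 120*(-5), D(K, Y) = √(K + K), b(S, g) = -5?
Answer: 378225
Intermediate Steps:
D(K, Y) = √2*√K (D(K, Y) = √(2*K) = √2*√K)
z = 606 (z = √2*√18 - 120*(-5) = √2*(3*√2) - 1*(-600) = 6 + 600 = 606)
(z + (3 - 6)²)² = (606 + (3 - 6)²)² = (606 + (-3)²)² = (606 + 9)² = 615² = 378225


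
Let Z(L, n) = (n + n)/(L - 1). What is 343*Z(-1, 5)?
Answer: -1715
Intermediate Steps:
Z(L, n) = 2*n/(-1 + L) (Z(L, n) = (2*n)/(-1 + L) = 2*n/(-1 + L))
343*Z(-1, 5) = 343*(2*5/(-1 - 1)) = 343*(2*5/(-2)) = 343*(2*5*(-½)) = 343*(-5) = -1715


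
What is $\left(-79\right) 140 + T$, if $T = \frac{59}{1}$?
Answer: $-11001$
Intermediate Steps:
$T = 59$ ($T = 59 \cdot 1 = 59$)
$\left(-79\right) 140 + T = \left(-79\right) 140 + 59 = -11060 + 59 = -11001$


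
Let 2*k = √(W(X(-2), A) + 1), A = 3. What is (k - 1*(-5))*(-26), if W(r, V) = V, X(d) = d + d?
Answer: -156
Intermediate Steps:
X(d) = 2*d
k = 1 (k = √(3 + 1)/2 = √4/2 = (½)*2 = 1)
(k - 1*(-5))*(-26) = (1 - 1*(-5))*(-26) = (1 + 5)*(-26) = 6*(-26) = -156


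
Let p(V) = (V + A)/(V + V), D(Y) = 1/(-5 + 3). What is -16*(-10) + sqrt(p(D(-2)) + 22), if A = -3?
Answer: 160 + sqrt(102)/2 ≈ 165.05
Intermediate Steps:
D(Y) = -1/2 (D(Y) = 1/(-2) = -1/2)
p(V) = (-3 + V)/(2*V) (p(V) = (V - 3)/(V + V) = (-3 + V)/((2*V)) = (-3 + V)*(1/(2*V)) = (-3 + V)/(2*V))
-16*(-10) + sqrt(p(D(-2)) + 22) = -16*(-10) + sqrt((-3 - 1/2)/(2*(-1/2)) + 22) = 160 + sqrt((1/2)*(-2)*(-7/2) + 22) = 160 + sqrt(7/2 + 22) = 160 + sqrt(51/2) = 160 + sqrt(102)/2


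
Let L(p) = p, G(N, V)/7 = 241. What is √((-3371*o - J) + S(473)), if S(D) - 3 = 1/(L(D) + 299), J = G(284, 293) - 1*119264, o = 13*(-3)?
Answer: √37107304997/386 ≈ 499.05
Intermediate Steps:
o = -39
G(N, V) = 1687 (G(N, V) = 7*241 = 1687)
J = -117577 (J = 1687 - 1*119264 = 1687 - 119264 = -117577)
S(D) = 3 + 1/(299 + D) (S(D) = 3 + 1/(D + 299) = 3 + 1/(299 + D))
√((-3371*o - J) + S(473)) = √((-3371*(-39) - 1*(-117577)) + (898 + 3*473)/(299 + 473)) = √((131469 + 117577) + (898 + 1419)/772) = √(249046 + (1/772)*2317) = √(249046 + 2317/772) = √(192265829/772) = √37107304997/386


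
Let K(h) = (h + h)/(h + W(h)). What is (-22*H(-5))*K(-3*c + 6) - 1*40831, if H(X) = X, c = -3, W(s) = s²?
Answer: -163269/4 ≈ -40817.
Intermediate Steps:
K(h) = 2*h/(h + h²) (K(h) = (h + h)/(h + h²) = (2*h)/(h + h²) = 2*h/(h + h²))
(-22*H(-5))*K(-3*c + 6) - 1*40831 = (-22*(-5))*(2/(1 + (-3*(-3) + 6))) - 1*40831 = 110*(2/(1 + (9 + 6))) - 40831 = 110*(2/(1 + 15)) - 40831 = 110*(2/16) - 40831 = 110*(2*(1/16)) - 40831 = 110*(⅛) - 40831 = 55/4 - 40831 = -163269/4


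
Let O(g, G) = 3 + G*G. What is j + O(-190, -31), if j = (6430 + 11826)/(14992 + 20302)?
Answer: 2431548/2521 ≈ 964.52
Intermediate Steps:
O(g, G) = 3 + G**2
j = 1304/2521 (j = 18256/35294 = 18256*(1/35294) = 1304/2521 ≈ 0.51725)
j + O(-190, -31) = 1304/2521 + (3 + (-31)**2) = 1304/2521 + (3 + 961) = 1304/2521 + 964 = 2431548/2521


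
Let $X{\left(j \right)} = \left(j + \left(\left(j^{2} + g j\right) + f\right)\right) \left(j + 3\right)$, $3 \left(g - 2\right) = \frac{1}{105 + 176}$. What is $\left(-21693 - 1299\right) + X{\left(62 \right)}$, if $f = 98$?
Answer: $\frac{206815534}{843} \approx 2.4533 \cdot 10^{5}$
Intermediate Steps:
$g = \frac{1687}{843}$ ($g = 2 + \frac{1}{3 \left(105 + 176\right)} = 2 + \frac{1}{3 \cdot 281} = 2 + \frac{1}{3} \cdot \frac{1}{281} = 2 + \frac{1}{843} = \frac{1687}{843} \approx 2.0012$)
$X{\left(j \right)} = \left(3 + j\right) \left(98 + j^{2} + \frac{2530 j}{843}\right)$ ($X{\left(j \right)} = \left(j + \left(\left(j^{2} + \frac{1687 j}{843}\right) + 98\right)\right) \left(j + 3\right) = \left(j + \left(98 + j^{2} + \frac{1687 j}{843}\right)\right) \left(3 + j\right) = \left(98 + j^{2} + \frac{2530 j}{843}\right) \left(3 + j\right) = \left(3 + j\right) \left(98 + j^{2} + \frac{2530 j}{843}\right)$)
$\left(-21693 - 1299\right) + X{\left(62 \right)} = \left(-21693 - 1299\right) + \left(294 + 62^{3} + \frac{5059 \cdot 62^{2}}{843} + \frac{30068}{281} \cdot 62\right) = -22992 + \left(294 + 238328 + \frac{5059}{843} \cdot 3844 + \frac{1864216}{281}\right) = -22992 + \left(294 + 238328 + \frac{19446796}{843} + \frac{1864216}{281}\right) = -22992 + \frac{226197790}{843} = \frac{206815534}{843}$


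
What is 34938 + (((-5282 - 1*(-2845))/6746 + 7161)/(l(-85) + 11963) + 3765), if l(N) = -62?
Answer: 3107285608307/80284146 ≈ 38704.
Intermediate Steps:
34938 + (((-5282 - 1*(-2845))/6746 + 7161)/(l(-85) + 11963) + 3765) = 34938 + (((-5282 - 1*(-2845))/6746 + 7161)/(-62 + 11963) + 3765) = 34938 + (((-5282 + 2845)*(1/6746) + 7161)/11901 + 3765) = 34938 + ((-2437*1/6746 + 7161)*(1/11901) + 3765) = 34938 + ((-2437/6746 + 7161)*(1/11901) + 3765) = 34938 + ((48305669/6746)*(1/11901) + 3765) = 34938 + (48305669/80284146 + 3765) = 34938 + 302318115359/80284146 = 3107285608307/80284146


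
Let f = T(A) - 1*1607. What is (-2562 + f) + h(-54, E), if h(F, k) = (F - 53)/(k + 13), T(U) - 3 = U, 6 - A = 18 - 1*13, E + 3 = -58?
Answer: -199813/48 ≈ -4162.8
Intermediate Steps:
E = -61 (E = -3 - 58 = -61)
A = 1 (A = 6 - (18 - 1*13) = 6 - (18 - 13) = 6 - 1*5 = 6 - 5 = 1)
T(U) = 3 + U
h(F, k) = (-53 + F)/(13 + k)
f = -1603 (f = (3 + 1) - 1*1607 = 4 - 1607 = -1603)
(-2562 + f) + h(-54, E) = (-2562 - 1603) + (-53 - 54)/(13 - 61) = -4165 - 107/(-48) = -4165 - 1/48*(-107) = -4165 + 107/48 = -199813/48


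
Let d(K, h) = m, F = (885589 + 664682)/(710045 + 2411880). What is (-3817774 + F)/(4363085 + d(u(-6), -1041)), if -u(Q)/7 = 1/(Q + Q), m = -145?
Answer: -11918802544679/13620771459500 ≈ -0.87505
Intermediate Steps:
u(Q) = -7/(2*Q) (u(Q) = -7/(Q + Q) = -7*1/(2*Q) = -7/(2*Q))
F = 1550271/3121925 ≈ 0.49658
d(K, h) = -145
(-3817774 + F)/(4363085 + d(u(-6), -1041)) = (-3817774 + 1550271/3121925)/(4363085 - 145) = -11918802544679/3121925/4362940 = -11918802544679/3121925*1/4362940 = -11918802544679/13620771459500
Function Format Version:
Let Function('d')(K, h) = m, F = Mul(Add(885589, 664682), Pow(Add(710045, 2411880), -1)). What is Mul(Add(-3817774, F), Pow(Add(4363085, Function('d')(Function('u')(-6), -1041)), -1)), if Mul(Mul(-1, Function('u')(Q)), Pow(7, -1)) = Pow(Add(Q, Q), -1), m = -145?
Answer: Rational(-11918802544679, 13620771459500) ≈ -0.87505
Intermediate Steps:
Function('u')(Q) = Mul(Rational(-7, 2), Pow(Q, -1)) (Function('u')(Q) = Mul(-7, Pow(Add(Q, Q), -1)) = Mul(-7, Pow(Mul(2, Q), -1)) = Mul(-7, Mul(Rational(1, 2), Pow(Q, -1))) = Mul(Rational(-7, 2), Pow(Q, -1)))
F = Rational(1550271, 3121925) (F = Mul(1550271, Pow(3121925, -1)) = Mul(1550271, Rational(1, 3121925)) = Rational(1550271, 3121925) ≈ 0.49658)
Function('d')(K, h) = -145
Mul(Add(-3817774, F), Pow(Add(4363085, Function('d')(Function('u')(-6), -1041)), -1)) = Mul(Add(-3817774, Rational(1550271, 3121925)), Pow(Add(4363085, -145), -1)) = Mul(Rational(-11918802544679, 3121925), Pow(4362940, -1)) = Mul(Rational(-11918802544679, 3121925), Rational(1, 4362940)) = Rational(-11918802544679, 13620771459500)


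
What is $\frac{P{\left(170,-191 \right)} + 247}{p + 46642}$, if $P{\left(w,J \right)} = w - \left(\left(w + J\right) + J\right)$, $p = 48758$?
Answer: $\frac{629}{95400} \approx 0.0065933$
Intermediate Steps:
$P{\left(w,J \right)} = - 2 J$ ($P{\left(w,J \right)} = w - \left(\left(J + w\right) + J\right) = w - \left(w + 2 J\right) = - 2 J$)
$\frac{P{\left(170,-191 \right)} + 247}{p + 46642} = \frac{\left(-2\right) \left(-191\right) + 247}{48758 + 46642} = \frac{382 + 247}{95400} = 629 \cdot \frac{1}{95400} = \frac{629}{95400}$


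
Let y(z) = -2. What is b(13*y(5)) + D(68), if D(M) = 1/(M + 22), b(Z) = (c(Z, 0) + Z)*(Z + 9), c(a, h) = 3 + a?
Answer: 74971/90 ≈ 833.01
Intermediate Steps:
b(Z) = (3 + 2*Z)*(9 + Z) (b(Z) = ((3 + Z) + Z)*(Z + 9) = (3 + 2*Z)*(9 + Z))
D(M) = 1/(22 + M)
b(13*y(5)) + D(68) = (27 + 2*(13*(-2))² + 21*(13*(-2))) + 1/(22 + 68) = (27 + 2*(-26)² + 21*(-26)) + 1/90 = (27 + 2*676 - 546) + 1/90 = (27 + 1352 - 546) + 1/90 = 833 + 1/90 = 74971/90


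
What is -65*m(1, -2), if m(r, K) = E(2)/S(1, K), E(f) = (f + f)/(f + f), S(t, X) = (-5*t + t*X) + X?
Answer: 65/9 ≈ 7.2222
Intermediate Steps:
S(t, X) = X - 5*t + X*t (S(t, X) = (-5*t + X*t) + X = X - 5*t + X*t)
E(f) = 1 (E(f) = (2*f)/((2*f)) = (2*f)*(1/(2*f)) = 1)
m(r, K) = 1/(-5 + 2*K) (m(r, K) = 1/(K - 5*1 + K*1) = 1/(K - 5 + K) = 1/(-5 + 2*K))
-65*m(1, -2) = -65/(-5 + 2*(-2)) = -65/(-5 - 4) = -65/(-9) = -65*(-⅑) = 65/9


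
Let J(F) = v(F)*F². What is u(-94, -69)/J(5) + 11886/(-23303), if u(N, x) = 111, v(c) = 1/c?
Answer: 361029/16645 ≈ 21.690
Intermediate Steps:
J(F) = F (J(F) = F²/F = F)
u(-94, -69)/J(5) + 11886/(-23303) = 111/5 + 11886/(-23303) = 111*(⅕) + 11886*(-1/23303) = 111/5 - 1698/3329 = 361029/16645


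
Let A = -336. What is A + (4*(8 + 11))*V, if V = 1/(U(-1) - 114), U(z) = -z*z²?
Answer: -38044/113 ≈ -336.67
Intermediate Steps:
U(z) = -z³
V = -1/113 (V = 1/(-1*(-1)³ - 114) = 1/(-1*(-1) - 114) = 1/(1 - 114) = 1/(-113) = -1/113 ≈ -0.0088496)
A + (4*(8 + 11))*V = -336 + (4*(8 + 11))*(-1/113) = -336 + (4*19)*(-1/113) = -336 + 76*(-1/113) = -336 - 76/113 = -38044/113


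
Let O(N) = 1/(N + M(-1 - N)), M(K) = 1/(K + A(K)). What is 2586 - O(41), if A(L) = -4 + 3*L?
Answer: 18233714/7051 ≈ 2586.0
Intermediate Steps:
M(K) = 1/(-4 + 4*K) (M(K) = 1/(K + (-4 + 3*K)) = 1/(-4 + 4*K))
O(N) = 1/(N + 1/(4*(-2 - N))) (O(N) = 1/(N + 1/(4*(-1 + (-1 - N)))) = 1/(N + 1/(4*(-2 - N))))
2586 - O(41) = 2586 - 4*(2 + 41)/(-1 + 4*41*(2 + 41)) = 2586 - 4*43/(-1 + 4*41*43) = 2586 - 4*43/(-1 + 7052) = 2586 - 4*43/7051 = 2586 - 1*172/7051 = 2586 - 172/7051 = 18233714/7051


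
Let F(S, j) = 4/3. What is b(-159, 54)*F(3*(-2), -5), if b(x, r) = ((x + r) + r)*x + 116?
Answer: 32900/3 ≈ 10967.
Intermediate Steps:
F(S, j) = 4/3 (F(S, j) = 4*(⅓) = 4/3)
b(x, r) = 116 + x*(x + 2*r) (b(x, r) = ((r + x) + r)*x + 116 = (x + 2*r)*x + 116 = x*(x + 2*r) + 116 = 116 + x*(x + 2*r))
b(-159, 54)*F(3*(-2), -5) = (116 + (-159)² + 2*54*(-159))*(4/3) = (116 + 25281 - 17172)*(4/3) = 8225*(4/3) = 32900/3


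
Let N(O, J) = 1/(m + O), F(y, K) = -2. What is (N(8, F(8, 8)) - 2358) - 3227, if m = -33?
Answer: -139626/25 ≈ -5585.0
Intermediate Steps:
N(O, J) = 1/(-33 + O)
(N(8, F(8, 8)) - 2358) - 3227 = (1/(-33 + 8) - 2358) - 3227 = (1/(-25) - 2358) - 3227 = (-1/25 - 2358) - 3227 = -58951/25 - 3227 = -139626/25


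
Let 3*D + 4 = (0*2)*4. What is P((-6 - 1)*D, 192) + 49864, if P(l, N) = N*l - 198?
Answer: 51458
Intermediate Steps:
D = -4/3 (D = -4/3 + ((0*2)*4)/3 = -4/3 + (0*4)/3 = -4/3 + (⅓)*0 = -4/3 + 0 = -4/3 ≈ -1.3333)
P(l, N) = -198 + N*l
P((-6 - 1)*D, 192) + 49864 = (-198 + 192*((-6 - 1)*(-4/3))) + 49864 = (-198 + 192*(-7*(-4/3))) + 49864 = (-198 + 192*(28/3)) + 49864 = (-198 + 1792) + 49864 = 1594 + 49864 = 51458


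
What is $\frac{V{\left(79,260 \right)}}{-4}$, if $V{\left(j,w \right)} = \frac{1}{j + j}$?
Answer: $- \frac{1}{632} \approx -0.0015823$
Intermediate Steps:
$V{\left(j,w \right)} = \frac{1}{2 j}$
$\frac{V{\left(79,260 \right)}}{-4} = \frac{\frac{1}{2} \cdot \frac{1}{79}}{-4} = - \frac{\frac{1}{2} \cdot \frac{1}{79}}{4} = \left(- \frac{1}{4}\right) \frac{1}{158} = - \frac{1}{632}$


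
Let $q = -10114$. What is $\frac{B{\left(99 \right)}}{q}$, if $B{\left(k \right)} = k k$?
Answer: $- \frac{9801}{10114} \approx -0.96905$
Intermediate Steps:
$B{\left(k \right)} = k^{2}$
$\frac{B{\left(99 \right)}}{q} = \frac{99^{2}}{-10114} = 9801 \left(- \frac{1}{10114}\right) = - \frac{9801}{10114}$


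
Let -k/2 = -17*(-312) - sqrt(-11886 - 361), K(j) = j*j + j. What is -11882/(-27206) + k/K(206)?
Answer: 18172583/96676521 + I*sqrt(12247)/21321 ≈ 0.18797 + 0.0051905*I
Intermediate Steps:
K(j) = j + j**2 (K(j) = j**2 + j = j + j**2)
k = -10608 + 2*I*sqrt(12247) (k = -2*(-17*(-312) - sqrt(-11886 - 361)) = -2*(5304 - sqrt(-12247)) = -2*(5304 - I*sqrt(12247)) = -10608 + 2*I*sqrt(12247) ≈ -10608.0 + 221.33*I)
-11882/(-27206) + k/K(206) = -11882/(-27206) + (-10608 + 2*I*sqrt(12247))/((206*(1 + 206))) = -11882*(-1/27206) + (-10608 + 2*I*sqrt(12247))/((206*207)) = 5941/13603 + (-10608 + 2*I*sqrt(12247))/42642 = 5941/13603 + (-10608 + 2*I*sqrt(12247))*(1/42642) = 5941/13603 + (-1768/7107 + I*sqrt(12247)/21321) = 18172583/96676521 + I*sqrt(12247)/21321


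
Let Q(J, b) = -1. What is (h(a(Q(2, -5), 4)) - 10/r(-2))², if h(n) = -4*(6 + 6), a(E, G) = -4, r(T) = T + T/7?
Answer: 121801/64 ≈ 1903.1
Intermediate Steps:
r(T) = 8*T/7 (r(T) = T + T*(⅐) = T + T/7 = 8*T/7)
h(n) = -48 (h(n) = -4*12 = -48)
(h(a(Q(2, -5), 4)) - 10/r(-2))² = (-48 - 10/((8/7)*(-2)))² = (-48 - 10/(-16/7))² = (-48 - 10*(-7/16))² = (-48 + 35/8)² = (-349/8)² = 121801/64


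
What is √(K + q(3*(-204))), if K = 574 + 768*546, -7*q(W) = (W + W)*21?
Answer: √423574 ≈ 650.83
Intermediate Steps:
q(W) = -6*W (q(W) = -(W + W)*21/7 = -2*W*21/7 = -6*W)
K = 419902 (K = 574 + 419328 = 419902)
√(K + q(3*(-204))) = √(419902 - 18*(-204)) = √(419902 - 6*(-612)) = √(419902 + 3672) = √423574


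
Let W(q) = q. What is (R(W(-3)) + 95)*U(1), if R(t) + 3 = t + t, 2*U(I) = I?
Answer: 43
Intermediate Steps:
U(I) = I/2
R(t) = -3 + 2*t (R(t) = -3 + (t + t) = -3 + 2*t)
(R(W(-3)) + 95)*U(1) = ((-3 + 2*(-3)) + 95)*((½)*1) = ((-3 - 6) + 95)*(½) = (-9 + 95)*(½) = 86*(½) = 43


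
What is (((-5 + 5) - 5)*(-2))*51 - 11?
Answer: 499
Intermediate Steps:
(((-5 + 5) - 5)*(-2))*51 - 11 = ((0 - 5)*(-2))*51 - 11 = -5*(-2)*51 - 11 = 10*51 - 11 = 510 - 11 = 499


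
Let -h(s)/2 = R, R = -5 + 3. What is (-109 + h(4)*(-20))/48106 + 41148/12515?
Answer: 1977100353/602046590 ≈ 3.2840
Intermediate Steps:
R = -2
h(s) = 4 (h(s) = -2*(-2) = 4)
(-109 + h(4)*(-20))/48106 + 41148/12515 = (-109 + 4*(-20))/48106 + 41148/12515 = (-109 - 80)*(1/48106) + 41148*(1/12515) = -189*1/48106 + 41148/12515 = -189/48106 + 41148/12515 = 1977100353/602046590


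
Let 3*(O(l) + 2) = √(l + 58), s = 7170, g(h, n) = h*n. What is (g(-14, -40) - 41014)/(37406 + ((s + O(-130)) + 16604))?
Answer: -618723703/935686923 + 20227*I*√2/935686923 ≈ -0.66125 + 3.0571e-5*I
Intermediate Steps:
O(l) = -2 + √(58 + l)/3 (O(l) = -2 + √(l + 58)/3 = -2 + √(58 + l)/3)
(g(-14, -40) - 41014)/(37406 + ((s + O(-130)) + 16604)) = (-14*(-40) - 41014)/(37406 + ((7170 + (-2 + √(58 - 130)/3)) + 16604)) = (560 - 41014)/(37406 + ((7170 + (-2 + √(-72)/3)) + 16604)) = -40454/(37406 + ((7170 + (-2 + (6*I*√2)/3)) + 16604)) = -40454/(37406 + ((7170 + (-2 + 2*I*√2)) + 16604)) = -40454/(37406 + ((7168 + 2*I*√2) + 16604)) = -40454/(37406 + (23772 + 2*I*√2)) = -40454/(61178 + 2*I*√2)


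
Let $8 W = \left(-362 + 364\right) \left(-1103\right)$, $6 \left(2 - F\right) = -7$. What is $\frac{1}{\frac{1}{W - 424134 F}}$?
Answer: $- \frac{5373467}{4} \approx -1.3434 \cdot 10^{6}$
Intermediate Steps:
$F = \frac{19}{6}$ ($F = 2 - - \frac{7}{6} = 2 + \frac{7}{6} = \frac{19}{6} \approx 3.1667$)
$W = - \frac{1103}{4}$ ($W = \frac{\left(-362 + 364\right) \left(-1103\right)}{8} = \frac{2 \left(-1103\right)}{8} = \frac{1}{8} \left(-2206\right) = - \frac{1103}{4} \approx -275.75$)
$\frac{1}{\frac{1}{W - 424134 F}} = \frac{1}{\frac{1}{- \frac{1103}{4} - 1343091}} = \frac{1}{\frac{1}{- \frac{5373467}{4}}} = \frac{1}{- \frac{4}{5373467}} = - \frac{5373467}{4}$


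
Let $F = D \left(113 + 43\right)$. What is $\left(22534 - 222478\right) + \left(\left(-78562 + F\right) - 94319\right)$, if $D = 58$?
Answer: $-363777$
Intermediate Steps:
$F = 9048$ ($F = 58 \left(113 + 43\right) = 58 \cdot 156 = 9048$)
$\left(22534 - 222478\right) + \left(\left(-78562 + F\right) - 94319\right) = \left(22534 - 222478\right) + \left(\left(-78562 + 9048\right) - 94319\right) = -199944 - 163833 = -363777$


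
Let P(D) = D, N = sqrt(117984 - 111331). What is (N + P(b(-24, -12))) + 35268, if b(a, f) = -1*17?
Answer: 35251 + sqrt(6653) ≈ 35333.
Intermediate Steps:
b(a, f) = -17
N = sqrt(6653) ≈ 81.566
(N + P(b(-24, -12))) + 35268 = (sqrt(6653) - 17) + 35268 = (-17 + sqrt(6653)) + 35268 = 35251 + sqrt(6653)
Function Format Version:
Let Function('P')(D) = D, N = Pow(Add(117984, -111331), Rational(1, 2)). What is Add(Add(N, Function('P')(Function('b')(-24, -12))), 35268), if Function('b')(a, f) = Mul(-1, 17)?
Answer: Add(35251, Pow(6653, Rational(1, 2))) ≈ 35333.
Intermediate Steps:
Function('b')(a, f) = -17
N = Pow(6653, Rational(1, 2)) ≈ 81.566
Add(Add(N, Function('P')(Function('b')(-24, -12))), 35268) = Add(Add(Pow(6653, Rational(1, 2)), -17), 35268) = Add(Add(-17, Pow(6653, Rational(1, 2))), 35268) = Add(35251, Pow(6653, Rational(1, 2)))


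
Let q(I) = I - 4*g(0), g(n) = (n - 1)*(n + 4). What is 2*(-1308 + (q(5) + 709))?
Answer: -1156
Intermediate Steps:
g(n) = (-1 + n)*(4 + n)
q(I) = 16 + I (q(I) = I - 4*(-4 + 0² + 3*0) = I - 4*(-4 + 0 + 0) = I - 4*(-4) = I + 16 = 16 + I)
2*(-1308 + (q(5) + 709)) = 2*(-1308 + ((16 + 5) + 709)) = 2*(-1308 + (21 + 709)) = 2*(-1308 + 730) = 2*(-578) = -1156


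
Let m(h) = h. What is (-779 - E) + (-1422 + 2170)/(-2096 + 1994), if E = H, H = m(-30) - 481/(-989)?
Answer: -2245484/2967 ≈ -756.82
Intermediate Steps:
H = -29189/989 (H = -30 - 481/(-989) = -30 - 481*(-1)/989 = -30 - 1*(-481/989) = -30 + 481/989 = -29189/989 ≈ -29.514)
E = -29189/989 ≈ -29.514
(-779 - E) + (-1422 + 2170)/(-2096 + 1994) = (-779 - 1*(-29189/989)) + (-1422 + 2170)/(-2096 + 1994) = (-779 + 29189/989) + 748/(-102) = -741242/989 + 748*(-1/102) = -741242/989 - 22/3 = -2245484/2967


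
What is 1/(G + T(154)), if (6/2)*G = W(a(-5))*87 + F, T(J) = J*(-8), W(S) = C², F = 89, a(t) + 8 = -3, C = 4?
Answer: -3/2215 ≈ -0.0013544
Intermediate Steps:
a(t) = -11 (a(t) = -8 - 3 = -11)
W(S) = 16 (W(S) = 4² = 16)
T(J) = -8*J
G = 1481/3 (G = (16*87 + 89)/3 = (1392 + 89)/3 = (⅓)*1481 = 1481/3 ≈ 493.67)
1/(G + T(154)) = 1/(1481/3 - 8*154) = 1/(1481/3 - 1232) = 1/(-2215/3) = -3/2215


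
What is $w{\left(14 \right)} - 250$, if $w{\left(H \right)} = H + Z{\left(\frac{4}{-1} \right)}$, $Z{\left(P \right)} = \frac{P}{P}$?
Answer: $-235$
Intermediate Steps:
$Z{\left(P \right)} = 1$
$w{\left(H \right)} = 1 + H$ ($w{\left(H \right)} = H + 1 = 1 + H$)
$w{\left(14 \right)} - 250 = \left(1 + 14\right) - 250 = 15 - 250 = -235$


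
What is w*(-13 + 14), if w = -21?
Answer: -21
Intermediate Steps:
w*(-13 + 14) = -21*(-13 + 14) = -21*1 = -21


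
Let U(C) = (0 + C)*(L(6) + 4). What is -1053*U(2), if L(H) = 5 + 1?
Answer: -21060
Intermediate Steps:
L(H) = 6
U(C) = 10*C (U(C) = (0 + C)*(6 + 4) = C*10 = 10*C)
-1053*U(2) = -10530*2 = -1053*20 = -21060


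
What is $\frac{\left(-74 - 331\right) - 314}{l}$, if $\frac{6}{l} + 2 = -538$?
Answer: $64710$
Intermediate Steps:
$l = - \frac{1}{90}$ ($l = \frac{6}{-2 - 538} = \frac{6}{-540} = 6 \left(- \frac{1}{540}\right) = - \frac{1}{90} \approx -0.011111$)
$\frac{\left(-74 - 331\right) - 314}{l} = \frac{\left(-74 - 331\right) - 314}{- \frac{1}{90}} = \left(-405 - 314\right) \left(-90\right) = \left(-719\right) \left(-90\right) = 64710$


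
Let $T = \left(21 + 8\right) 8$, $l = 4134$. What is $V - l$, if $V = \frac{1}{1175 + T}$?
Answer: $- \frac{5816537}{1407} \approx -4134.0$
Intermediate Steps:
$T = 232$ ($T = 29 \cdot 8 = 232$)
$V = \frac{1}{1407}$ ($V = \frac{1}{1175 + 232} = \frac{1}{1407} \approx 0.00071073$)
$V - l = \frac{1}{1407} - 4134 = - \frac{5816537}{1407}$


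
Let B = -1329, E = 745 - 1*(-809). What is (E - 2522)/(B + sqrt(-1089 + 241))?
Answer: 1286472/1767089 + 3872*I*sqrt(53)/1767089 ≈ 0.72802 + 0.015952*I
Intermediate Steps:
E = 1554 (E = 745 + 809 = 1554)
(E - 2522)/(B + sqrt(-1089 + 241)) = (1554 - 2522)/(-1329 + sqrt(-1089 + 241)) = -968/(-1329 + sqrt(-848)) = -968/(-1329 + 4*I*sqrt(53))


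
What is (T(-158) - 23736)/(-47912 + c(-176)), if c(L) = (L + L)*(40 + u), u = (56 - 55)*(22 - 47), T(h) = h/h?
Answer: 23735/53192 ≈ 0.44621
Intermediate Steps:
T(h) = 1
u = -25 (u = 1*(-25) = -25)
c(L) = 30*L (c(L) = (L + L)*(40 - 25) = (2*L)*15 = 30*L)
(T(-158) - 23736)/(-47912 + c(-176)) = (1 - 23736)/(-47912 + 30*(-176)) = -23735/(-47912 - 5280) = -23735/(-53192) = -23735*(-1/53192) = 23735/53192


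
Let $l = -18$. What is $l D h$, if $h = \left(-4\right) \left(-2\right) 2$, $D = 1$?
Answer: $-288$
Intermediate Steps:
$h = 16$ ($h = 8 \cdot 2 = 16$)
$l D h = \left(-18\right) 1 \cdot 16 = \left(-18\right) 16 = -288$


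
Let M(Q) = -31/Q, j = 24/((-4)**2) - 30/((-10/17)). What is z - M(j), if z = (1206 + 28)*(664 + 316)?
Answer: 126978662/105 ≈ 1.2093e+6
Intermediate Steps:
j = 105/2 (j = 24/16 - 30/((-10*1/17)) = 24*(1/16) - 30/(-10/17) = 3/2 - 30*(-17/10) = 3/2 + 51 = 105/2 ≈ 52.500)
z = 1209320 (z = 1234*980 = 1209320)
z - M(j) = 1209320 - (-31)/105/2 = 1209320 - (-31)*2/105 = 1209320 - 1*(-62/105) = 1209320 + 62/105 = 126978662/105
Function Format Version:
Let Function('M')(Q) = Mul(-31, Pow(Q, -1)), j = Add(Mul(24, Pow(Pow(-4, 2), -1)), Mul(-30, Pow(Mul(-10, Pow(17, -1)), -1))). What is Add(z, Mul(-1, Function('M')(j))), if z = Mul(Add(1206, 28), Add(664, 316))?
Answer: Rational(126978662, 105) ≈ 1.2093e+6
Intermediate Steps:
j = Rational(105, 2) (j = Add(Mul(24, Pow(16, -1)), Mul(-30, Pow(Mul(-10, Rational(1, 17)), -1))) = Add(Mul(24, Rational(1, 16)), Mul(-30, Pow(Rational(-10, 17), -1))) = Add(Rational(3, 2), Mul(-30, Rational(-17, 10))) = Add(Rational(3, 2), 51) = Rational(105, 2) ≈ 52.500)
z = 1209320 (z = Mul(1234, 980) = 1209320)
Add(z, Mul(-1, Function('M')(j))) = Add(1209320, Mul(-1, Mul(-31, Pow(Rational(105, 2), -1)))) = Add(1209320, Mul(-1, Mul(-31, Rational(2, 105)))) = Add(1209320, Mul(-1, Rational(-62, 105))) = Add(1209320, Rational(62, 105)) = Rational(126978662, 105)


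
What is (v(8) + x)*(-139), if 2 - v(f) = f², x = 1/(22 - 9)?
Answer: 111895/13 ≈ 8607.3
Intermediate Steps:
x = 1/13 ≈ 0.076923
v(f) = 2 - f²
(v(8) + x)*(-139) = ((2 - 1*8²) + 1/13)*(-139) = ((2 - 1*64) + 1/13)*(-139) = ((2 - 64) + 1/13)*(-139) = (-62 + 1/13)*(-139) = -805/13*(-139) = 111895/13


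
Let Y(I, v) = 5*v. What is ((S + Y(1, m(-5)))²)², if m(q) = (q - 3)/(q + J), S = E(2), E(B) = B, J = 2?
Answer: 4477456/81 ≈ 55277.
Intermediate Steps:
S = 2
m(q) = (-3 + q)/(2 + q) (m(q) = (q - 3)/(q + 2) = (-3 + q)/(2 + q))
((S + Y(1, m(-5)))²)² = ((2 + 5*((-3 - 5)/(2 - 5)))²)² = ((2 + 5*(-8/(-3)))²)² = ((2 + 5*(-⅓*(-8)))²)² = ((2 + 5*(8/3))²)² = ((2 + 40/3)²)² = ((46/3)²)² = (2116/9)² = 4477456/81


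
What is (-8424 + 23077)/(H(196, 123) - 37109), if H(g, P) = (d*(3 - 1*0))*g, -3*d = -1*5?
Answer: -14653/36129 ≈ -0.40557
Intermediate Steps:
d = 5/3 (d = -(-1)*5/3 = -1/3*(-5) = 5/3 ≈ 1.6667)
H(g, P) = 5*g (H(g, P) = (5*(3 - 1*0)/3)*g = (5*(3 + 0)/3)*g = ((5/3)*3)*g = 5*g)
(-8424 + 23077)/(H(196, 123) - 37109) = (-8424 + 23077)/(5*196 - 37109) = 14653/(980 - 37109) = 14653/(-36129) = 14653*(-1/36129) = -14653/36129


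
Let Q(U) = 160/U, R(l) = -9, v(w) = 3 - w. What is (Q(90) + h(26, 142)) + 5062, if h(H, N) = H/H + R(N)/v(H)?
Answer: 1048490/207 ≈ 5065.2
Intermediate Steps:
h(H, N) = 1 - 9/(3 - H) (h(H, N) = H/H - 9/(3 - H) = 1 - 9/(3 - H))
(Q(90) + h(26, 142)) + 5062 = (160/90 + (6 + 26)/(-3 + 26)) + 5062 = (160*(1/90) + 32/23) + 5062 = (16/9 + (1/23)*32) + 5062 = (16/9 + 32/23) + 5062 = 656/207 + 5062 = 1048490/207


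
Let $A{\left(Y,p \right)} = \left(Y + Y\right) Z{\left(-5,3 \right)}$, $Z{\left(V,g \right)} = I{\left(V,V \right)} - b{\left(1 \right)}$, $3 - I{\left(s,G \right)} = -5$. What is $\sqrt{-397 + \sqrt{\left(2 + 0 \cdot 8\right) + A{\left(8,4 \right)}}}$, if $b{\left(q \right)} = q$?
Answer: $\sqrt{-397 + \sqrt{114}} \approx 19.655 i$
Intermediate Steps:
$I{\left(s,G \right)} = 8$ ($I{\left(s,G \right)} = 3 - -5 = 3 + 5 = 8$)
$Z{\left(V,g \right)} = 7$ ($Z{\left(V,g \right)} = 8 - 1 = 7$)
$A{\left(Y,p \right)} = 14 Y$ ($A{\left(Y,p \right)} = \left(Y + Y\right) 7 = 2 Y 7 = 14 Y$)
$\sqrt{-397 + \sqrt{\left(2 + 0 \cdot 8\right) + A{\left(8,4 \right)}}} = \sqrt{-397 + \sqrt{\left(2 + 0 \cdot 8\right) + 14 \cdot 8}} = \sqrt{-397 + \sqrt{\left(2 + 0\right) + 112}} = \sqrt{-397 + \sqrt{2 + 112}} = \sqrt{-397 + \sqrt{114}}$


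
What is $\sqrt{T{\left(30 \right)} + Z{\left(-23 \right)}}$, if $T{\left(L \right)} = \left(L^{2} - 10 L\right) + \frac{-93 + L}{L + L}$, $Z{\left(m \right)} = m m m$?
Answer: $\frac{481 i \sqrt{5}}{10} \approx 107.55 i$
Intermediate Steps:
$Z{\left(m \right)} = m^{3}$ ($Z{\left(m \right)} = m^{2} m = m^{3}$)
$T{\left(L \right)} = L^{2} - 10 L + \frac{-93 + L}{2 L}$ ($T{\left(L \right)} = \left(L^{2} - 10 L\right) + \frac{-93 + L}{2 L} = L^{2} - 10 L + \frac{-93 + L}{2 L}$)
$\sqrt{T{\left(30 \right)} + Z{\left(-23 \right)}} = \sqrt{\left(\frac{1}{2} + 30^{2} - 300 - \frac{93}{2 \cdot 30}\right) + \left(-23\right)^{3}} = \sqrt{\left(\frac{1}{2} + 900 - 300 - \frac{31}{20}\right) - 12167} = \sqrt{\frac{11979}{20} - 12167} = \sqrt{- \frac{231361}{20}} = \frac{481 i \sqrt{5}}{10}$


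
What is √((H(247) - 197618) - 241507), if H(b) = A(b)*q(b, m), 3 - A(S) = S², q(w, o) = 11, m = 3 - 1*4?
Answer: I*√1110191 ≈ 1053.7*I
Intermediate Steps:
m = -1 (m = 3 - 4 = -1)
A(S) = 3 - S²
H(b) = 33 - 11*b² (H(b) = (3 - b²)*11 = 33 - 11*b²)
√((H(247) - 197618) - 241507) = √(((33 - 11*247²) - 197618) - 241507) = √(((33 - 11*61009) - 197618) - 241507) = √(((33 - 671099) - 197618) - 241507) = √((-671066 - 197618) - 241507) = √(-868684 - 241507) = √(-1110191) = I*√1110191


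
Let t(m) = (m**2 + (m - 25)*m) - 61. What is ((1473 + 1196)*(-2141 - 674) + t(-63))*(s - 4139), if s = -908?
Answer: 37871592801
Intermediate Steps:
t(m) = -61 + m**2 + m*(-25 + m) (t(m) = (m**2 + (-25 + m)*m) - 61 = (m**2 + m*(-25 + m)) - 61 = -61 + m**2 + m*(-25 + m))
((1473 + 1196)*(-2141 - 674) + t(-63))*(s - 4139) = ((1473 + 1196)*(-2141 - 674) + (-61 - 25*(-63) + 2*(-63)**2))*(-908 - 4139) = (2669*(-2815) + (-61 + 1575 + 2*3969))*(-5047) = (-7513235 + (-61 + 1575 + 7938))*(-5047) = (-7513235 + 9452)*(-5047) = -7503783*(-5047) = 37871592801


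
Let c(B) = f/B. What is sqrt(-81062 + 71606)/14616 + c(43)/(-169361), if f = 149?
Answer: -149/7282523 + I*sqrt(591)/3654 ≈ -2.046e-5 + 0.0066531*I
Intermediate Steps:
c(B) = 149/B
sqrt(-81062 + 71606)/14616 + c(43)/(-169361) = sqrt(-81062 + 71606)/14616 + (149/43)/(-169361) = sqrt(-9456)*(1/14616) + (149*(1/43))*(-1/169361) = (4*I*sqrt(591))*(1/14616) + (149/43)*(-1/169361) = I*sqrt(591)/3654 - 149/7282523 = -149/7282523 + I*sqrt(591)/3654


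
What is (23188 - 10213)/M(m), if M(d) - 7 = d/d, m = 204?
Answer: 12975/8 ≈ 1621.9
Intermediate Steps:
M(d) = 8 (M(d) = 7 + d/d = 7 + 1 = 8)
(23188 - 10213)/M(m) = (23188 - 10213)/8 = 12975*(1/8) = 12975/8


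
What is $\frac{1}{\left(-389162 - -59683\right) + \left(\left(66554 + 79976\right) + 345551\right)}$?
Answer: $\frac{1}{162602} \approx 6.15 \cdot 10^{-6}$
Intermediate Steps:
$\frac{1}{\left(-389162 - -59683\right) + \left(\left(66554 + 79976\right) + 345551\right)} = \frac{1}{\left(-389162 + 59683\right) + \left(146530 + 345551\right)} = \frac{1}{-329479 + 492081} = \frac{1}{162602}$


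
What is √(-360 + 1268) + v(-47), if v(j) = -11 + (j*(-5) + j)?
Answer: 177 + 2*√227 ≈ 207.13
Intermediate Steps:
v(j) = -11 - 4*j (v(j) = -11 + (-5*j + j) = -11 - 4*j)
√(-360 + 1268) + v(-47) = √(-360 + 1268) + (-11 - 4*(-47)) = √908 + (-11 + 188) = 2*√227 + 177 = 177 + 2*√227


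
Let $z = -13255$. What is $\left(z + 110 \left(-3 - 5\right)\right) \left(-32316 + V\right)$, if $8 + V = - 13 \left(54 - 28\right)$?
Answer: $461677370$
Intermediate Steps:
$V = -346$ ($V = -8 - 13 \left(54 - 28\right) = -8 - 338 = -346$)
$\left(z + 110 \left(-3 - 5\right)\right) \left(-32316 + V\right) = \left(-13255 + 110 \left(-3 - 5\right)\right) \left(-32316 - 346\right) = \left(-13255 + 110 \left(-8\right)\right) \left(-32662\right) = \left(-13255 - 880\right) \left(-32662\right) = \left(-14135\right) \left(-32662\right) = 461677370$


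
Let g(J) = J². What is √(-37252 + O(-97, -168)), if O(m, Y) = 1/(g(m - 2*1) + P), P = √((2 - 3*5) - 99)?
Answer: √((-365106851 - 149008*I*√7)/(9801 + 4*I*√7)) ≈ 0.e-10 - 193.01*I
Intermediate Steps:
P = 4*I*√7 (P = √((2 - 15) - 99) = √(-13 - 99) = √(-112) = 4*I*√7 ≈ 10.583*I)
O(m, Y) = 1/((-2 + m)² + 4*I*√7) (O(m, Y) = 1/((m - 2*1)² + 4*I*√7) = 1/((m - 2)² + 4*I*√7) = 1/((-2 + m)² + 4*I*√7))
√(-37252 + O(-97, -168)) = √(-37252 + 1/((-2 - 97)² + 4*I*√7)) = √(-37252 + 1/((-99)² + 4*I*√7)) = √(-37252 + 1/(9801 + 4*I*√7))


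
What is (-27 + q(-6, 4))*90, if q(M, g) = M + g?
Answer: -2610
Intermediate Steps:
(-27 + q(-6, 4))*90 = (-27 + (-6 + 4))*90 = (-27 - 2)*90 = -29*90 = -2610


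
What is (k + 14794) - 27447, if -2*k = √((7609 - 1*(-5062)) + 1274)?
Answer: -12653 - √13945/2 ≈ -12712.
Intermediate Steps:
k = -√13945/2 (k = -√((7609 - 1*(-5062)) + 1274)/2 = -√((7609 + 5062) + 1274)/2 = -√(12671 + 1274)/2 = -√13945/2 ≈ -59.044)
(k + 14794) - 27447 = (-√13945/2 + 14794) - 27447 = (14794 - √13945/2) - 27447 = -12653 - √13945/2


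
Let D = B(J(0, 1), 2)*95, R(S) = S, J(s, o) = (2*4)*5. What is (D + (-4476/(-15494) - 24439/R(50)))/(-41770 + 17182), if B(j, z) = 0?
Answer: 189217033/9524161800 ≈ 0.019867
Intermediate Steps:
J(s, o) = 40 (J(s, o) = 8*5 = 40)
D = 0 (D = 0*95 = 0)
(D + (-4476/(-15494) - 24439/R(50)))/(-41770 + 17182) = (0 + (-4476/(-15494) - 24439/50))/(-41770 + 17182) = (0 + (-4476*(-1/15494) - 24439*1/50))/(-24588) = (0 + (2238/7747 - 24439/50))*(-1/24588) = (0 - 189217033/387350)*(-1/24588) = -189217033/387350*(-1/24588) = 189217033/9524161800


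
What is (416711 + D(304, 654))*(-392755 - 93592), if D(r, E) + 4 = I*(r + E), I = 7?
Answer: -205925642311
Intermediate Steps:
D(r, E) = -4 + 7*E + 7*r (D(r, E) = -4 + 7*(r + E) = -4 + 7*(E + r) = -4 + (7*E + 7*r) = -4 + 7*E + 7*r)
(416711 + D(304, 654))*(-392755 - 93592) = (416711 + (-4 + 7*654 + 7*304))*(-392755 - 93592) = (416711 + (-4 + 4578 + 2128))*(-486347) = (416711 + 6702)*(-486347) = 423413*(-486347) = -205925642311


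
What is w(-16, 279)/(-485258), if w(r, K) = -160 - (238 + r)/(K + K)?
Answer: 14917/45128994 ≈ 0.00033054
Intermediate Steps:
w(r, K) = -160 - (238 + r)/(2*K)
w(-16, 279)/(-485258) = ((½)*(-238 - 1*(-16) - 320*279)/279)/(-485258) = ((½)*(1/279)*(-238 + 16 - 89280))*(-1/485258) = ((½)*(1/279)*(-89502))*(-1/485258) = -14917/93*(-1/485258) = 14917/45128994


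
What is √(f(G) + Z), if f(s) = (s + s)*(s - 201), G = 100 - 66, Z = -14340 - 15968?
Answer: 8*I*√651 ≈ 204.12*I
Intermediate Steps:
Z = -30308
G = 34
f(s) = 2*s*(-201 + s) (f(s) = (2*s)*(-201 + s) = 2*s*(-201 + s))
√(f(G) + Z) = √(2*34*(-201 + 34) - 30308) = √(2*34*(-167) - 30308) = √(-11356 - 30308) = √(-41664) = 8*I*√651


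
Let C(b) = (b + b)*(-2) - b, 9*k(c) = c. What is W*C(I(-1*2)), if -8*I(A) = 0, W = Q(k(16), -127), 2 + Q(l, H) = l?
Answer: 0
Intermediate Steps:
k(c) = c/9
Q(l, H) = -2 + l
W = -2/9 (W = -2 + (⅑)*16 = -2 + 16/9 = -2/9 ≈ -0.22222)
I(A) = 0 (I(A) = -⅛*0 = 0)
C(b) = -5*b (C(b) = (2*b)*(-2) - b = -4*b - b = -5*b)
W*C(I(-1*2)) = -(-10)*0/9 = -2/9*0 = 0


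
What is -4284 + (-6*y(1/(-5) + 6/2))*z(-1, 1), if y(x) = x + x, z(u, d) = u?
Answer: -21252/5 ≈ -4250.4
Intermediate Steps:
y(x) = 2*x
-4284 + (-6*y(1/(-5) + 6/2))*z(-1, 1) = -4284 - 12*(1/(-5) + 6/2)*(-1) = -4284 - 12*(1*(-⅕) + 6*(½))*(-1) = -4284 - 12*(-⅕ + 3)*(-1) = -4284 - 12*14/5*(-1) = -4284 - 6*28/5*(-1) = -4284 - 168/5*(-1) = -4284 + 168/5 = -21252/5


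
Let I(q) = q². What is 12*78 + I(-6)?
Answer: 972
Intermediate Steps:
12*78 + I(-6) = 12*78 + (-6)² = 936 + 36 = 972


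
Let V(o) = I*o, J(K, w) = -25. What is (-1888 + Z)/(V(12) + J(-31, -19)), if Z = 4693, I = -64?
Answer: -2805/793 ≈ -3.5372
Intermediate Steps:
V(o) = -64*o
(-1888 + Z)/(V(12) + J(-31, -19)) = (-1888 + 4693)/(-64*12 - 25) = 2805/(-768 - 25) = 2805/(-793) = 2805*(-1/793) = -2805/793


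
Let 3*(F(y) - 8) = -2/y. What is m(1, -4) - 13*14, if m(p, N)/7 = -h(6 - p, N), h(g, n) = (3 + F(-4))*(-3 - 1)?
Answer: 392/3 ≈ 130.67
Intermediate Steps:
F(y) = 8 - 2/(3*y) (F(y) = 8 + (-2/y)/3 = 8 - 2/(3*y))
h(g, n) = -134/3 (h(g, n) = (3 + (8 - ⅔/(-4)))*(-3 - 1) = (3 + (8 - ⅔*(-¼)))*(-4) = (3 + (8 + ⅙))*(-4) = (3 + 49/6)*(-4) = (67/6)*(-4) = -134/3)
m(p, N) = 938/3 (m(p, N) = 7*(-1*(-134/3)) = 7*(134/3) = 938/3)
m(1, -4) - 13*14 = 938/3 - 13*14 = 938/3 - 182 = 392/3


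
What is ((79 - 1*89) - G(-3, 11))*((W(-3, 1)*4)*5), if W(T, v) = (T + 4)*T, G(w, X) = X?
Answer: 1260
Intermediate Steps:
W(T, v) = T*(4 + T) (W(T, v) = (4 + T)*T = T*(4 + T))
((79 - 1*89) - G(-3, 11))*((W(-3, 1)*4)*5) = ((79 - 1*89) - 1*11)*((-3*(4 - 3)*4)*5) = ((79 - 89) - 11)*((-3*1*4)*5) = (-10 - 11)*(-3*4*5) = -(-252)*5 = -21*(-60) = 1260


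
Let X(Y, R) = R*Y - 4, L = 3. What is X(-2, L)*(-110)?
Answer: 1100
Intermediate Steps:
X(Y, R) = -4 + R*Y
X(-2, L)*(-110) = (-4 + 3*(-2))*(-110) = (-4 - 6)*(-110) = -10*(-110) = 1100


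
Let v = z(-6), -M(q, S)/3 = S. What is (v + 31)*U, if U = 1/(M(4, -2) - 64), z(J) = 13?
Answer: -22/29 ≈ -0.75862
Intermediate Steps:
M(q, S) = -3*S
U = -1/58 (U = 1/(-3*(-2) - 64) = 1/(6 - 64) = 1/(-58) = -1/58 ≈ -0.017241)
v = 13
(v + 31)*U = (13 + 31)*(-1/58) = 44*(-1/58) = -22/29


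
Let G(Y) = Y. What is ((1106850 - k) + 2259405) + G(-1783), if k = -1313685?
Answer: 4678157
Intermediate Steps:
((1106850 - k) + 2259405) + G(-1783) = ((1106850 - 1*(-1313685)) + 2259405) - 1783 = ((1106850 + 1313685) + 2259405) - 1783 = (2420535 + 2259405) - 1783 = 4679940 - 1783 = 4678157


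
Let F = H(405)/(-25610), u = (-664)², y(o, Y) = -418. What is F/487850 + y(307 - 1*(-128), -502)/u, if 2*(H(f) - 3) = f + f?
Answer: -652825547321/688560427412000 ≈ -0.00094810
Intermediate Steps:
H(f) = 3 + f (H(f) = 3 + (f + f)/2 = 3 + (2*f)/2 = 3 + f)
u = 440896
F = -204/12805 (F = (3 + 405)/(-25610) = 408*(-1/25610) = -204/12805 ≈ -0.015931)
F/487850 + y(307 - 1*(-128), -502)/u = -204/12805/487850 - 418/440896 = -204/12805*1/487850 - 418*1/440896 = -102/3123459625 - 209/220448 = -652825547321/688560427412000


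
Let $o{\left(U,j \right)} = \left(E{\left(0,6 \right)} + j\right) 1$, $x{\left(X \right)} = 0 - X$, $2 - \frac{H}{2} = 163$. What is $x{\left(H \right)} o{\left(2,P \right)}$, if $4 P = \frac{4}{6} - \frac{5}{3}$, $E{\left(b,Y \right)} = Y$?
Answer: $\frac{3703}{2} \approx 1851.5$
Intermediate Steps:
$P = - \frac{1}{4}$ ($P = \frac{\frac{4}{6} - \frac{5}{3}}{4} = \frac{4 \cdot \frac{1}{6} - \frac{5}{3}}{4} = \frac{\frac{2}{3} - \frac{5}{3}}{4} = \frac{1}{4} \left(-1\right) = - \frac{1}{4} \approx -0.25$)
$H = -322$ ($H = 4 - 326 = -322$)
$x{\left(X \right)} = - X$
$o{\left(U,j \right)} = 6 + j$ ($o{\left(U,j \right)} = \left(6 + j\right) 1 = 6 + j$)
$x{\left(H \right)} o{\left(2,P \right)} = \left(-1\right) \left(-322\right) \left(6 - \frac{1}{4}\right) = 322 \cdot \frac{23}{4} = \frac{3703}{2}$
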